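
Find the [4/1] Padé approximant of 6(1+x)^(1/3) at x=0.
(2*x**4/81 - 16*x**3/135 + 4*x**2/5 + 32*x/5 + 6)/(11*x/15 + 1)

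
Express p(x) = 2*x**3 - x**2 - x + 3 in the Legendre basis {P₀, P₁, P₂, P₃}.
(8/3)P₀ + (1/5)P₁ + (-2/3)P₂ + (4/5)P₃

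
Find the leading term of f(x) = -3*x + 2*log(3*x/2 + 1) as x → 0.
-9*x**2/4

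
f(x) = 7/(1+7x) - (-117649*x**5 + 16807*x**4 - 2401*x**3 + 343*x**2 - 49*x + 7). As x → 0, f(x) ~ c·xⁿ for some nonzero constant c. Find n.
6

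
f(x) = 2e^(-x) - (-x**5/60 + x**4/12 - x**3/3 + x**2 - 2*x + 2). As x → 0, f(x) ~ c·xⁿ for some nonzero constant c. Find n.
6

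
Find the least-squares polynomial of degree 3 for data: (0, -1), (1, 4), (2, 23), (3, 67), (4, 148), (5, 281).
-143/126 + (353/108)x + (41/252)x² + (113/54)x³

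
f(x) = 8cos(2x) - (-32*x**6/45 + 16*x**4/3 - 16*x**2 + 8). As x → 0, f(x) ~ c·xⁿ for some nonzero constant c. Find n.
8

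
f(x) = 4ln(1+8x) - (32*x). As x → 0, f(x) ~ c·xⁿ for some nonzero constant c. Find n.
2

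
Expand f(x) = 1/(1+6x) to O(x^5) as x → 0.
1 - 6*x + 36*x**2 - 216*x**3 + 1296*x**4 + O(x**5)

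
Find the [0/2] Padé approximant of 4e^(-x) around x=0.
4/(x**2/2 + x + 1)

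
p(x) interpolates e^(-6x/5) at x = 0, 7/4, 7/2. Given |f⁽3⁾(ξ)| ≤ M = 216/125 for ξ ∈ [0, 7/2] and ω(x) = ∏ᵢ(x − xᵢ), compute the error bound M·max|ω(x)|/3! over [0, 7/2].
343*sqrt(3)/1000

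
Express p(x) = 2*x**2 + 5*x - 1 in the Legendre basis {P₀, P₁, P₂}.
(-1/3)P₀ + (5)P₁ + (4/3)P₂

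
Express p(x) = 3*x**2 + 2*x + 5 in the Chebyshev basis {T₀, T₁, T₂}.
(13/2)T₀ + (2)T₁ + (3/2)T₂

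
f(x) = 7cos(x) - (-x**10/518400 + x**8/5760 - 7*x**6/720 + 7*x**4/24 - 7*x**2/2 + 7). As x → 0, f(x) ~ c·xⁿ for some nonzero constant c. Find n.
12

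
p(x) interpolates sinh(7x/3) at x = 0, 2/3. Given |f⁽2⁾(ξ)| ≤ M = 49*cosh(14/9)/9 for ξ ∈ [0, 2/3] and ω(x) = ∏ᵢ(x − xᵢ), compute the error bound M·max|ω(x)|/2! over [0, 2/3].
49*cosh(14/9)/162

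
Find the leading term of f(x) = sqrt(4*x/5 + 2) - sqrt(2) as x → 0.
sqrt(2)*x/5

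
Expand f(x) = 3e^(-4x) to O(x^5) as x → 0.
3 - 12*x + 24*x**2 - 32*x**3 + 32*x**4 + O(x**5)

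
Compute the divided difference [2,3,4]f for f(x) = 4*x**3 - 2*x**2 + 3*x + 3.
34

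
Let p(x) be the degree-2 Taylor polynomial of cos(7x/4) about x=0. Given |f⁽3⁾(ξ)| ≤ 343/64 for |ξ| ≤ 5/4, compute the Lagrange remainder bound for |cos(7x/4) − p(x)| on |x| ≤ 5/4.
42875/24576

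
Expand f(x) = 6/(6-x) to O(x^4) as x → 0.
1 + x/6 + x**2/36 + x**3/216 + O(x**4)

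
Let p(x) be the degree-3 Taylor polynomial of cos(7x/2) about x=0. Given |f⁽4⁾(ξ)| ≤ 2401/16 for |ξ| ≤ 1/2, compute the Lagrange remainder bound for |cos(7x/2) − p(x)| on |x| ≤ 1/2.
2401/6144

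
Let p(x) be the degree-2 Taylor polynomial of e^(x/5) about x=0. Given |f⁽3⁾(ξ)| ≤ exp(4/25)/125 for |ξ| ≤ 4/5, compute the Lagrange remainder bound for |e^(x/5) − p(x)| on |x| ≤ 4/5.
32*exp(4/25)/46875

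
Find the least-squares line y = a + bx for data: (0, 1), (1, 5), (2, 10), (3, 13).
a = 11/10, b = 41/10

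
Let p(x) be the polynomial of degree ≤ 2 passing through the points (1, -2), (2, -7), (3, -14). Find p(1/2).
-1/4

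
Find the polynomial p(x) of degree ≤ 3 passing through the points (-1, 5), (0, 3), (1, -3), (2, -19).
-x**3 - 2*x**2 - 3*x + 3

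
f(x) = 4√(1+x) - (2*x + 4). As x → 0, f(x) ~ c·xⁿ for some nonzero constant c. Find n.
2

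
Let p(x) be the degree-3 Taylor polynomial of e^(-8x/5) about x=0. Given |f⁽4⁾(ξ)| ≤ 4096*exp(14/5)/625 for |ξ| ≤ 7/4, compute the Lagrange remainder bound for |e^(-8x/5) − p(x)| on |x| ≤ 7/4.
4802*exp(14/5)/1875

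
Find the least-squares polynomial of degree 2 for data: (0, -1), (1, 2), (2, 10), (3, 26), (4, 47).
-32/35 + (-4/7)x + (22/7)x²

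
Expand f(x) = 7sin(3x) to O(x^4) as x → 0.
21*x - 63*x**3/2 + O(x**4)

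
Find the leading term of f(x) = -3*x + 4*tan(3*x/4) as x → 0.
9*x**3/16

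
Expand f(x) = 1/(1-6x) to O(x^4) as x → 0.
1 + 6*x + 36*x**2 + 216*x**3 + O(x**4)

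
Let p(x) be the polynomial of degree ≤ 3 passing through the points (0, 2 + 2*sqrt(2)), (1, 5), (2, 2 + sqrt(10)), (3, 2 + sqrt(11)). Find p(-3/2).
-535/16 - 35*sqrt(11)/16 + 105*sqrt(2)/8 + 135*sqrt(10)/16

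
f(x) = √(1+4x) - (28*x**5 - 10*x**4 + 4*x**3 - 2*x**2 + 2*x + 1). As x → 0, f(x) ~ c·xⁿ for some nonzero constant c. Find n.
6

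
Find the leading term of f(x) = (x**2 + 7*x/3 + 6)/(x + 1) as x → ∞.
x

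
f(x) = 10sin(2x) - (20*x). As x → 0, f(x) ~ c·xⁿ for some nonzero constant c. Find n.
3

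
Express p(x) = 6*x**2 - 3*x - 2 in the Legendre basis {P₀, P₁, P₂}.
(-3)P₁ + (4)P₂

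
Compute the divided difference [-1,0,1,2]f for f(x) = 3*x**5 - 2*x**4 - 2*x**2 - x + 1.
11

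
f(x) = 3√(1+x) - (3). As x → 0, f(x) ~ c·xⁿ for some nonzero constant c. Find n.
1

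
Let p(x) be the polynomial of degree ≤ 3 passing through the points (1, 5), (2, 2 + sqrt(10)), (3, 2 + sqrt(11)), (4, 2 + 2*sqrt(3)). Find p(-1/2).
-189*sqrt(10)/16 - 35*sqrt(3)/8 + 347/16 + 135*sqrt(11)/16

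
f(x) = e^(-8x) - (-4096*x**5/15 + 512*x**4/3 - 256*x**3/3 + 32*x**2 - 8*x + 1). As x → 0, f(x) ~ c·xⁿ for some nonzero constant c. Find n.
6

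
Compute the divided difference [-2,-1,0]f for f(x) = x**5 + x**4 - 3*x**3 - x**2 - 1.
0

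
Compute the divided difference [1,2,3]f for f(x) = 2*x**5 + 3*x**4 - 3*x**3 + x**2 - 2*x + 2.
238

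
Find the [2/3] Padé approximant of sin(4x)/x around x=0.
(4 - 112*x**2/15)/(4*x**2/5 + 1)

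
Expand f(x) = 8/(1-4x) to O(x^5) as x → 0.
8 + 32*x + 128*x**2 + 512*x**3 + 2048*x**4 + O(x**5)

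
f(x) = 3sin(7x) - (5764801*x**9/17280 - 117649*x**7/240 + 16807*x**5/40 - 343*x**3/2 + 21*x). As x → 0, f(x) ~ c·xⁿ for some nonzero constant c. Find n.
11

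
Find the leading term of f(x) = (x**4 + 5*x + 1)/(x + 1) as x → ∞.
x**3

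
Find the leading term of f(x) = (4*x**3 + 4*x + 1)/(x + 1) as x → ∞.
4*x**2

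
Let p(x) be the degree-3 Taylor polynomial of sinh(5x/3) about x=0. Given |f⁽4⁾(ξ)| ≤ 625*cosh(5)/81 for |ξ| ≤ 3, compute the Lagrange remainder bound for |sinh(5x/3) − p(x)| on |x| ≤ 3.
625*cosh(5)/24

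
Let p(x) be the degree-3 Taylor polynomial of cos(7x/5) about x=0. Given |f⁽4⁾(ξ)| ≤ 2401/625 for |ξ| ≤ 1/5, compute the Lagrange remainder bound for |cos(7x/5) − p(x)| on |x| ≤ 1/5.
2401/9375000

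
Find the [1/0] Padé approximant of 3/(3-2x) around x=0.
2*x/3 + 1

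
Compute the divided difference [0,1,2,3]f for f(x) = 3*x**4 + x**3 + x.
19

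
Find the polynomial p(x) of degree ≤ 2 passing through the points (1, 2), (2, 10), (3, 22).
2*x**2 + 2*x - 2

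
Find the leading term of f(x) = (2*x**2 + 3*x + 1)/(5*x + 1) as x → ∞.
2*x/5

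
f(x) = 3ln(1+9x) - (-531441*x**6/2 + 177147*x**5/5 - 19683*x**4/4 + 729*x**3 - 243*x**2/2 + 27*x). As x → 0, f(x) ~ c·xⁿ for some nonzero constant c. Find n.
7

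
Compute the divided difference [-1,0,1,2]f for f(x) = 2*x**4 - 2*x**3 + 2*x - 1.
2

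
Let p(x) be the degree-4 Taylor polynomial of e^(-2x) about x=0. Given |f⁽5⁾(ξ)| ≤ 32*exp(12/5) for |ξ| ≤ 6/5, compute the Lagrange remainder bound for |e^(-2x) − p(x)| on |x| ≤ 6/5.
10368*exp(12/5)/15625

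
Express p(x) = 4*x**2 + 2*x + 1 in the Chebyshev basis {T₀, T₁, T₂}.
(3)T₀ + (2)T₁ + (2)T₂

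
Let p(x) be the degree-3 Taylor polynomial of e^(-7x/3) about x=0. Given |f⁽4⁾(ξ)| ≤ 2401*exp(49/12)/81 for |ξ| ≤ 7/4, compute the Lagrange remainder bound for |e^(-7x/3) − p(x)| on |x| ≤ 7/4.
5764801*exp(49/12)/497664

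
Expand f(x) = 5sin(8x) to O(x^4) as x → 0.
40*x - 1280*x**3/3 + O(x**4)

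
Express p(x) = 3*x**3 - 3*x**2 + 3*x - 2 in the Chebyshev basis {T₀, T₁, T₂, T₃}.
(-7/2)T₀ + (21/4)T₁ + (-3/2)T₂ + (3/4)T₃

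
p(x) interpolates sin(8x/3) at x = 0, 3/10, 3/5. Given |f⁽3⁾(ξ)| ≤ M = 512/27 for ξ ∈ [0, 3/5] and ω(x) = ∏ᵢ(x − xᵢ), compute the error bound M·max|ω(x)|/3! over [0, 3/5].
64*sqrt(3)/3375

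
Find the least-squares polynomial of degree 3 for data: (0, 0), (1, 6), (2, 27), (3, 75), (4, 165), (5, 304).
17/126 + (1273/756)x + (118/63)x² + (215/108)x³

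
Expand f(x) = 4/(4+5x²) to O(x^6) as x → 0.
1 - 5*x**2/4 + 25*x**4/16 + O(x**6)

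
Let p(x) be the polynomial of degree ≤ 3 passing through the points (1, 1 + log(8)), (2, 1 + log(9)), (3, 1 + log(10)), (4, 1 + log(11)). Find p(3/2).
-5*log(10)/16 + log(11)/16 + 15*log(2)/16 + 1 + 15*log(3)/8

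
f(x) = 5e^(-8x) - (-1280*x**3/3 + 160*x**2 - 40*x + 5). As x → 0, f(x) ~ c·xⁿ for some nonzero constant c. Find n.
4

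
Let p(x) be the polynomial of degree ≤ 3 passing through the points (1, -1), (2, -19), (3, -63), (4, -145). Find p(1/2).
2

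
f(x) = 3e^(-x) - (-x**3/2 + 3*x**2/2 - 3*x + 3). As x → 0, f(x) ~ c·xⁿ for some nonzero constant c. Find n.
4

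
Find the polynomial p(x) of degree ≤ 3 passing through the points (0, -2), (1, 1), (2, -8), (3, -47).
-3*x**3 + 3*x**2 + 3*x - 2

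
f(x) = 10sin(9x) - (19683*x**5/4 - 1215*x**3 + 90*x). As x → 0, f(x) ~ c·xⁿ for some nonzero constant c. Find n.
7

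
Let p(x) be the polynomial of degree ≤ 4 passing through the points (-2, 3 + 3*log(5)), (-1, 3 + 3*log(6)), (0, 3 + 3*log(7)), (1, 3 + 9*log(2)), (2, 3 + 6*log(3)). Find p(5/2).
3 + log(340405734249*2**(1/4)*3**(35/64)*5**(105/128)*7**(55/64)/17179869184)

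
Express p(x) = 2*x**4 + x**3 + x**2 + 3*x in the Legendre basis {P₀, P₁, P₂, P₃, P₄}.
(11/15)P₀ + (18/5)P₁ + (38/21)P₂ + (2/5)P₃ + (16/35)P₄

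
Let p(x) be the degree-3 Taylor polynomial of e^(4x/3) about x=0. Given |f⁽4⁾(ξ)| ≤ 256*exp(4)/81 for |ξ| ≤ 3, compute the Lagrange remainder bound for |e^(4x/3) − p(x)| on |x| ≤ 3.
32*exp(4)/3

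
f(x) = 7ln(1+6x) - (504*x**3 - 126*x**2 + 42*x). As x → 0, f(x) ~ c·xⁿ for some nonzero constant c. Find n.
4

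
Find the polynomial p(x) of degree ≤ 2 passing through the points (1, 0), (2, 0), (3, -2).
-x**2 + 3*x - 2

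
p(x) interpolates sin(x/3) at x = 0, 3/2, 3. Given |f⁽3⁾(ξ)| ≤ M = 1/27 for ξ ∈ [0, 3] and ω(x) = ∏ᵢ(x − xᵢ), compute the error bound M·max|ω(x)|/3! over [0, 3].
sqrt(3)/216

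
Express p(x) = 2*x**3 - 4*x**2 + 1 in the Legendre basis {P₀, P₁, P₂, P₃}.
(-1/3)P₀ + (6/5)P₁ + (-8/3)P₂ + (4/5)P₃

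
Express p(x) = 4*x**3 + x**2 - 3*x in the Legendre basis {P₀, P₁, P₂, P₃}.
(1/3)P₀ + (-3/5)P₁ + (2/3)P₂ + (8/5)P₃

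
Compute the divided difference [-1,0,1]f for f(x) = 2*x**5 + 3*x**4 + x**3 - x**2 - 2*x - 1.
2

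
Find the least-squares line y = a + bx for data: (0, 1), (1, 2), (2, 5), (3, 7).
a = 3/5, b = 21/10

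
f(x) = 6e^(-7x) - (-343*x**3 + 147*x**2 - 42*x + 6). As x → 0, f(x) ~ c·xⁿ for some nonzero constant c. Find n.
4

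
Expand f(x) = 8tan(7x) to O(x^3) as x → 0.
56*x + O(x**3)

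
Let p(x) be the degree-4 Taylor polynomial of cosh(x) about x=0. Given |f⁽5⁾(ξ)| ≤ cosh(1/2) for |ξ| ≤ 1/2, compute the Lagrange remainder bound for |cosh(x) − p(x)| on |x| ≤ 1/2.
cosh(1/2)/3840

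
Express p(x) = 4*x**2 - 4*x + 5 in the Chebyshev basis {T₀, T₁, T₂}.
(7)T₀ + (-4)T₁ + (2)T₂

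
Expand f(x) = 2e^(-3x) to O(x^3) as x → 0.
2 - 6*x + 9*x**2 + O(x**3)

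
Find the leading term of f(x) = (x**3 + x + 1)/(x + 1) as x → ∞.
x**2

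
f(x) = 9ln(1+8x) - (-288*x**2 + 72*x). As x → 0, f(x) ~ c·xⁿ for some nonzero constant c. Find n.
3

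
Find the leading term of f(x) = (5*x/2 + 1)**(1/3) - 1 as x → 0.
5*x/6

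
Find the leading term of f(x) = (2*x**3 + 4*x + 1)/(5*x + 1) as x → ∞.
2*x**2/5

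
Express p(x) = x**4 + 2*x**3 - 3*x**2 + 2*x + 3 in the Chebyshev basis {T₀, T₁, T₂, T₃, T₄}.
(15/8)T₀ + (7/2)T₁ - T₂ + (1/2)T₃ + (1/8)T₄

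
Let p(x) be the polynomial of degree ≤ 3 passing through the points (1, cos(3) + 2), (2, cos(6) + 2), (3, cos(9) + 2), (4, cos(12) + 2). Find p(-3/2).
-495*cos(6)/16 + 385*cos(9)/16 + 231*cos(3)/16 - 105*cos(12)/16 + 2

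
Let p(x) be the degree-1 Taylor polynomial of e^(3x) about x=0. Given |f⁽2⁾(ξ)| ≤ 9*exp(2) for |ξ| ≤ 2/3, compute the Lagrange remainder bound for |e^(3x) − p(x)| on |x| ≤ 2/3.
2*exp(2)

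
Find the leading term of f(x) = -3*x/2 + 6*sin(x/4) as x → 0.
-x**3/64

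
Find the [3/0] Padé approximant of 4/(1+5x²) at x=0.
4 - 20*x**2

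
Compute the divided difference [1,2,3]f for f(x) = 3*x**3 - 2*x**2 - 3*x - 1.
16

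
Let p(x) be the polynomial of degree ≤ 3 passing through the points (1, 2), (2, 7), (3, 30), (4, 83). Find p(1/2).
5/2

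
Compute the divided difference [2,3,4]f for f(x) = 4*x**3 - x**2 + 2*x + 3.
35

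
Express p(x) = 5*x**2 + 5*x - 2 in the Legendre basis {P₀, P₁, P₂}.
(-1/3)P₀ + (5)P₁ + (10/3)P₂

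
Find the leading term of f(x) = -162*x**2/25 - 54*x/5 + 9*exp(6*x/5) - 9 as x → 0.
324*x**3/125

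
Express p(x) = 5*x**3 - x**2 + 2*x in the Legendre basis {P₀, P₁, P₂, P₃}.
(-1/3)P₀ + (5)P₁ + (-2/3)P₂ + (2)P₃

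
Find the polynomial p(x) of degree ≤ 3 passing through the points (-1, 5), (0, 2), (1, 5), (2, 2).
-2*x**3 + 3*x**2 + 2*x + 2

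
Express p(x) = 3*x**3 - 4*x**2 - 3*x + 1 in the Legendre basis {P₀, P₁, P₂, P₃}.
(-1/3)P₀ + (-6/5)P₁ + (-8/3)P₂ + (6/5)P₃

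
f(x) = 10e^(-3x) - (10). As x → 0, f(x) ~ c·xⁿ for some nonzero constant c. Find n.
1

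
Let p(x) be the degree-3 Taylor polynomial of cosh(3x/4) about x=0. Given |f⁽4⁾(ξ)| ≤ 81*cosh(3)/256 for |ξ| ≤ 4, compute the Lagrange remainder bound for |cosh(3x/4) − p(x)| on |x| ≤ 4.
27*cosh(3)/8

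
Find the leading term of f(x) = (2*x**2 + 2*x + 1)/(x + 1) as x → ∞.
2*x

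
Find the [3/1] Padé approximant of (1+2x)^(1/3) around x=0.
(-8*x**3/81 + 4*x**2/9 + 2*x + 1)/(4*x/3 + 1)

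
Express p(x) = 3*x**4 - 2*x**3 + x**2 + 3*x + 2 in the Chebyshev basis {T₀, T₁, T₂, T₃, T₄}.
(29/8)T₀ + (3/2)T₁ + (2)T₂ + (-1/2)T₃ + (3/8)T₄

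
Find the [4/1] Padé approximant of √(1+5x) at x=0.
(375*x**4/128 - 25*x**3/8 + 45*x**2/8 + 6*x + 1)/(7*x/2 + 1)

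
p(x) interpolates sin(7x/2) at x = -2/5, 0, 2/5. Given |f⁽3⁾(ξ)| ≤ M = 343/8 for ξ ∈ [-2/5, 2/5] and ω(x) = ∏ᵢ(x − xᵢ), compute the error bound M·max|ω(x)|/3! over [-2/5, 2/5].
343*sqrt(3)/3375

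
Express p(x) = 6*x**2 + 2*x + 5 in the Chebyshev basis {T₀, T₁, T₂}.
(8)T₀ + (2)T₁ + (3)T₂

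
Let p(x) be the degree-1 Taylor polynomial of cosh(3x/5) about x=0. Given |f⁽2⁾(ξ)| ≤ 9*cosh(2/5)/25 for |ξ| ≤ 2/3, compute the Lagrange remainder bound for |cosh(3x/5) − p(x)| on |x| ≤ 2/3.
2*cosh(2/5)/25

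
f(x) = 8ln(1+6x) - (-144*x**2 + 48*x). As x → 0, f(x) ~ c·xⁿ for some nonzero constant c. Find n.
3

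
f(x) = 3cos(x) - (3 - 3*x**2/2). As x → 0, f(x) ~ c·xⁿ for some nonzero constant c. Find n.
4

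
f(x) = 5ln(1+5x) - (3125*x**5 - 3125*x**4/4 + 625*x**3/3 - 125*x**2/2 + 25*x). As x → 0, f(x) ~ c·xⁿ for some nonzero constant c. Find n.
6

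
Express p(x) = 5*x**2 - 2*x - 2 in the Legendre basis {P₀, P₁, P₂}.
(-1/3)P₀ + (-2)P₁ + (10/3)P₂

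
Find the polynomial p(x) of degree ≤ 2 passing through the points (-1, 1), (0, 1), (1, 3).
x**2 + x + 1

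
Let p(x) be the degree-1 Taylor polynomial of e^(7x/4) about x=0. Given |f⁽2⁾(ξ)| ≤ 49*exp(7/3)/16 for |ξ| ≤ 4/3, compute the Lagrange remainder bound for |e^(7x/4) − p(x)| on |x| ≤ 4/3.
49*exp(7/3)/18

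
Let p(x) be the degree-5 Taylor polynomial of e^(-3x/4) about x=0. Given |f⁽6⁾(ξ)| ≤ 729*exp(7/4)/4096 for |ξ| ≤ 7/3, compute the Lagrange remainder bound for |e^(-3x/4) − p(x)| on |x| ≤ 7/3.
117649*exp(7/4)/2949120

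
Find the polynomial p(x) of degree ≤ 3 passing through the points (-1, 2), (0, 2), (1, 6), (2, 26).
2*x**3 + 2*x**2 + 2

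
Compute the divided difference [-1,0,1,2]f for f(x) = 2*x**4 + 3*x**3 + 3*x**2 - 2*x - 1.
7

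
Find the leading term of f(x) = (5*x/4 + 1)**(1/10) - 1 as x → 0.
x/8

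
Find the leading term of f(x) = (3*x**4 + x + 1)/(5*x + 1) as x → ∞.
3*x**3/5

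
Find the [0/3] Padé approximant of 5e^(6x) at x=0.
5/(-36*x**3 + 18*x**2 - 6*x + 1)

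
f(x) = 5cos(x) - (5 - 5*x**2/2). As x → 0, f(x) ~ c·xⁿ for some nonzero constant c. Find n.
4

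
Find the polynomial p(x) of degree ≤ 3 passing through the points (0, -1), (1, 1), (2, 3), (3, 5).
2*x - 1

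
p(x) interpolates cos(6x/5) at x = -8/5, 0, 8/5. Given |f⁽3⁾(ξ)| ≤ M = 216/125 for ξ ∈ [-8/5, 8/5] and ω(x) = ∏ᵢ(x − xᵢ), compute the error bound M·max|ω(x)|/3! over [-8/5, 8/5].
4096*sqrt(3)/15625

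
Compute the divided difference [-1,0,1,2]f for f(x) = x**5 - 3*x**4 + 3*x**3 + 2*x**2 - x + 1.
2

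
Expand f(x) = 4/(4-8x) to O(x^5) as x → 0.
1 + 2*x + 4*x**2 + 8*x**3 + 16*x**4 + O(x**5)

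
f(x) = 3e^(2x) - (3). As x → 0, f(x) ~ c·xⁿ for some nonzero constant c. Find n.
1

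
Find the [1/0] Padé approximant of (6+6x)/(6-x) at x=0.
7*x/6 + 1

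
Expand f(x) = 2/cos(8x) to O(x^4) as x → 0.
2 + 64*x**2 + O(x**4)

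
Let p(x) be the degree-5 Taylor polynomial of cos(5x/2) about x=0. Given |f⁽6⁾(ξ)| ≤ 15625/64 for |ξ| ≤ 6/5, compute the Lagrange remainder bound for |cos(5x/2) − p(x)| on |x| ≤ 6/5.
81/80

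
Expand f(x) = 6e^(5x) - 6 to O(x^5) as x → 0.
30*x + 75*x**2 + 125*x**3 + 625*x**4/4 + O(x**5)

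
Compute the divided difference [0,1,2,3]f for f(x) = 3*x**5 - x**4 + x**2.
69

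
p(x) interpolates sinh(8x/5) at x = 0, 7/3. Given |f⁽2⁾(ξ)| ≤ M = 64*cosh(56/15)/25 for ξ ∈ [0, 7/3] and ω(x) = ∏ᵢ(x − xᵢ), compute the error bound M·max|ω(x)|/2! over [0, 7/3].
392*cosh(56/15)/225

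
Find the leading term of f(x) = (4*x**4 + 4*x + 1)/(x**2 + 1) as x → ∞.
4*x**2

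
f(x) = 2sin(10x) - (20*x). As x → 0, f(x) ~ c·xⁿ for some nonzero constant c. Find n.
3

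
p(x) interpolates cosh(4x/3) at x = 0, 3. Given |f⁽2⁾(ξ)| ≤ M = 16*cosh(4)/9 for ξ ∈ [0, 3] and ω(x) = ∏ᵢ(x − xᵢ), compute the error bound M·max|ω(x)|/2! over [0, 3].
2*cosh(4)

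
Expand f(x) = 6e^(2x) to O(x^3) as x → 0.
6 + 12*x + 12*x**2 + O(x**3)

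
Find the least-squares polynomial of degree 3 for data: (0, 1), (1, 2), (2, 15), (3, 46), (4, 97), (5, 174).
65/63 + (-778/189)x + (38/9)x² + (19/27)x³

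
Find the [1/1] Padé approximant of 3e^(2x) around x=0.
(3*x + 3)/(1 - x)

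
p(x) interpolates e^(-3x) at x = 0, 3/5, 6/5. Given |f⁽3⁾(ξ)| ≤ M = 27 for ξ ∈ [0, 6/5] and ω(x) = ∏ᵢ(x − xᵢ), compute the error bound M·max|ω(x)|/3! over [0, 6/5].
27*sqrt(3)/125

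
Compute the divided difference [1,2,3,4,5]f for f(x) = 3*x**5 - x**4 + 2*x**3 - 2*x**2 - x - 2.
44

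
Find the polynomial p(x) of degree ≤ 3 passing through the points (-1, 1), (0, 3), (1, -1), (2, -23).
-2*x**3 - 3*x**2 + x + 3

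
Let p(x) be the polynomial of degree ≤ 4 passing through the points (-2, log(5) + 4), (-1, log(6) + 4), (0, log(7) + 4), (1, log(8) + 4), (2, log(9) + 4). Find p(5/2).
log(1323*2**(3/4)*3**(33/64)*5**(35/128)*7**(61/64)/4096) + 4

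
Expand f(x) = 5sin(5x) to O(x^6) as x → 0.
25*x - 625*x**3/6 + 3125*x**5/24 + O(x**6)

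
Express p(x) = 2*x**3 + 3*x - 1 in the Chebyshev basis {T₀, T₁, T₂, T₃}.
-T₀ + (9/2)T₁ + (1/2)T₃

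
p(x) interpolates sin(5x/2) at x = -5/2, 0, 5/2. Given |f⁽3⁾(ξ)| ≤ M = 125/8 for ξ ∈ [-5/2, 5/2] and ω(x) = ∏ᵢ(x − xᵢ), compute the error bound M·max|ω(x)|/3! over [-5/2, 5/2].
15625*sqrt(3)/1728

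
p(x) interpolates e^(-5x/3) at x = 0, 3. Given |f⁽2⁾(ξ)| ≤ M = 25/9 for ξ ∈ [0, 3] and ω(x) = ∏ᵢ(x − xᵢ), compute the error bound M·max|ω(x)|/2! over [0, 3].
25/8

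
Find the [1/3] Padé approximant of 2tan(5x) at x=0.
10*x/(1 - 25*x**2/3)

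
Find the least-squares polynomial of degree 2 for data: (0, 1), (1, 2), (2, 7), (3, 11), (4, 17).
24/35 + (107/70)x + (9/14)x²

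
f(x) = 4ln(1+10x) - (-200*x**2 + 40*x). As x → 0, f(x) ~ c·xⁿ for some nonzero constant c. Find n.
3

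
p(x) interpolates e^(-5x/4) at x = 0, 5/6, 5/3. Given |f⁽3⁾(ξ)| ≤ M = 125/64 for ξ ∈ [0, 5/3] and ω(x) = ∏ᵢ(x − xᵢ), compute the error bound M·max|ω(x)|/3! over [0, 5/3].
15625*sqrt(3)/373248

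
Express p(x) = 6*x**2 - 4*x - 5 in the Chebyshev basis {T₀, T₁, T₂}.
(-2)T₀ + (-4)T₁ + (3)T₂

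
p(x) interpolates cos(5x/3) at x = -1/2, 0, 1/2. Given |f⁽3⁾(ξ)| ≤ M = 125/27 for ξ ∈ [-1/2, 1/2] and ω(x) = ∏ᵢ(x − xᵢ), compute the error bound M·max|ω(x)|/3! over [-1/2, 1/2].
125*sqrt(3)/5832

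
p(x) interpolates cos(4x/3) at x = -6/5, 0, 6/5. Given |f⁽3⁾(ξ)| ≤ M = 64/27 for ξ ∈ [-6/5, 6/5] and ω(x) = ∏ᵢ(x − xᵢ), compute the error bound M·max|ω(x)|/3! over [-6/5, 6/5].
512*sqrt(3)/3375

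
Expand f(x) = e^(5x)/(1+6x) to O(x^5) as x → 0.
1 - x + 37*x**2/2 - 541*x**3/6 + 13609*x**4/24 + O(x**5)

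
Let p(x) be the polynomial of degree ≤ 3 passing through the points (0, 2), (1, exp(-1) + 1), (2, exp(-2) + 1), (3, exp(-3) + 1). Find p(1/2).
(-5*e + 1 + 15*exp(2) + 21*exp(3))*exp(-3)/16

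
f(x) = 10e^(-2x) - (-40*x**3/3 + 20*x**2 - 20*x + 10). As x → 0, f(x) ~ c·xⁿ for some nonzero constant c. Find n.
4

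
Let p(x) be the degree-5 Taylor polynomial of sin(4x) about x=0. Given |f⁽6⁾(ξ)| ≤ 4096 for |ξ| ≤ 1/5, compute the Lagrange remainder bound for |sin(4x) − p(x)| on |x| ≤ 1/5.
256/703125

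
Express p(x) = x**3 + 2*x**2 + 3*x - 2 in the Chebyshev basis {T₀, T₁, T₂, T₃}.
-T₀ + (15/4)T₁ + T₂ + (1/4)T₃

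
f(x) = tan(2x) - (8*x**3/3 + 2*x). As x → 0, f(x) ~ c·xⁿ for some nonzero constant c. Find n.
5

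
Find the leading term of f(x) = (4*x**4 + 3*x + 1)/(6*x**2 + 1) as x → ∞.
2*x**2/3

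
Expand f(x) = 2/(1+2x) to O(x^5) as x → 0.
2 - 4*x + 8*x**2 - 16*x**3 + 32*x**4 + O(x**5)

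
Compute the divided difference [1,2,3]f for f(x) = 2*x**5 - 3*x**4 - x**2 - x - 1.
104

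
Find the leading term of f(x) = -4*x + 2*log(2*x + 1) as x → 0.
-4*x**2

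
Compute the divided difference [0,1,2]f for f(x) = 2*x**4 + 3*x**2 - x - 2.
17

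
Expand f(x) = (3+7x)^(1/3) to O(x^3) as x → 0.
3**(1/3) + 7*3**(1/3)*x/9 - 49*3**(1/3)*x**2/81 + O(x**3)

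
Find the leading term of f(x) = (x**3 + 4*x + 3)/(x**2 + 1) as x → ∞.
x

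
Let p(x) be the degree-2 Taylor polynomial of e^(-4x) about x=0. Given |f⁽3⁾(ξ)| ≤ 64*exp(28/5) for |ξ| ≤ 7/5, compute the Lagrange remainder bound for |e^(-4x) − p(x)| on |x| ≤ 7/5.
10976*exp(28/5)/375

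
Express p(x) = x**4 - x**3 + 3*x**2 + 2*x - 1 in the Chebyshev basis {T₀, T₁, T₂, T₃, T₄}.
(7/8)T₀ + (5/4)T₁ + (2)T₂ + (-1/4)T₃ + (1/8)T₄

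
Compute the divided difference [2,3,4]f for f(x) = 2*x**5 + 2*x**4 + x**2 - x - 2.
681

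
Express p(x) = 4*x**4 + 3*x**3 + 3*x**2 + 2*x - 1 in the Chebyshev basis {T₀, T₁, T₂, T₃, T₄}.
(2)T₀ + (17/4)T₁ + (7/2)T₂ + (3/4)T₃ + (1/2)T₄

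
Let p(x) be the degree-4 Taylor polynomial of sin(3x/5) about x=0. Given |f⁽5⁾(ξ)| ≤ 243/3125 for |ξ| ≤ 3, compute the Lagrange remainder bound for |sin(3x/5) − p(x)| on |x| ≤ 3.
19683/125000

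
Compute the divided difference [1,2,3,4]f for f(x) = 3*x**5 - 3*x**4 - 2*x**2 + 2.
165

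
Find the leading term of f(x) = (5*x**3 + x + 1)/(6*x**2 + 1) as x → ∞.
5*x/6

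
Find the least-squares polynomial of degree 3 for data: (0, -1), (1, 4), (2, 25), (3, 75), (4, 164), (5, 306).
-127/126 + (625/756)x + (136/63)x² + (215/108)x³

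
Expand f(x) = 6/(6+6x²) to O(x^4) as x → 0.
1 - x**2 + O(x**4)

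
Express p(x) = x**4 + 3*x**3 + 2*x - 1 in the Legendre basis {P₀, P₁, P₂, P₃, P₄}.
(-4/5)P₀ + (19/5)P₁ + (4/7)P₂ + (6/5)P₃ + (8/35)P₄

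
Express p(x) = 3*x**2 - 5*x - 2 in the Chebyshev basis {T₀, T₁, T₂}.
(-1/2)T₀ + (-5)T₁ + (3/2)T₂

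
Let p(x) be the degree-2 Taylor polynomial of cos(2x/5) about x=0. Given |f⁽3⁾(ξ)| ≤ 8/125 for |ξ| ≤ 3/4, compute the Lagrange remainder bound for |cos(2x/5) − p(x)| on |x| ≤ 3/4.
9/2000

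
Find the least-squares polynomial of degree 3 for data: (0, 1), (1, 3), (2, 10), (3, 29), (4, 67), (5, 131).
1 + (11/6)x - x² + (7/6)x³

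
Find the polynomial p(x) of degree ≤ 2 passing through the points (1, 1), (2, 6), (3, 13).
x**2 + 2*x - 2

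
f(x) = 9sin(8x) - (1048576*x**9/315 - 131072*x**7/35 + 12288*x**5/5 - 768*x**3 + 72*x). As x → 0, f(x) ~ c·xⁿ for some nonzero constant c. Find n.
11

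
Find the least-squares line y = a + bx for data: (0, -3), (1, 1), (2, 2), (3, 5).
a = -5/2, b = 5/2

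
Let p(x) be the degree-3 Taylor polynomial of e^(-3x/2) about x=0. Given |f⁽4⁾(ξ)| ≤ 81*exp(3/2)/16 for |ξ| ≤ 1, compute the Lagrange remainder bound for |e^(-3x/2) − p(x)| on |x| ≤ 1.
27*exp(3/2)/128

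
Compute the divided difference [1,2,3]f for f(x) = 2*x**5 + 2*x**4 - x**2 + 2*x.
229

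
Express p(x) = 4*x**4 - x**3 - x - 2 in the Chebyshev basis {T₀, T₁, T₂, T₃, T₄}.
(-1/2)T₀ + (-7/4)T₁ + (2)T₂ + (-1/4)T₃ + (1/2)T₄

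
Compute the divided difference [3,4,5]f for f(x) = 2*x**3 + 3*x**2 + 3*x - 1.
27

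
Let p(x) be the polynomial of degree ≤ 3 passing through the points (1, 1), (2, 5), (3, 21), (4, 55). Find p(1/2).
13/8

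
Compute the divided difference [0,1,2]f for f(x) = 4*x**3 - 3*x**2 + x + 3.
9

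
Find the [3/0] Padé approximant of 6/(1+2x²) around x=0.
6 - 12*x**2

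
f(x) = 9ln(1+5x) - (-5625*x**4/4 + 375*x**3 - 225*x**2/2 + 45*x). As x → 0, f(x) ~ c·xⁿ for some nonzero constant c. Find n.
5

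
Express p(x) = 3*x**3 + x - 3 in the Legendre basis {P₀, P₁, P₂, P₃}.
(-3)P₀ + (14/5)P₁ + (6/5)P₃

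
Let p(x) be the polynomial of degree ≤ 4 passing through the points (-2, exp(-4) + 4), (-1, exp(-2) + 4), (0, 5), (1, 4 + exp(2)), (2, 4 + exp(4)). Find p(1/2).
(-20*exp(2) + 3 + (-5*exp(4) + 60*exp(2) + 602)*exp(4))*exp(-4)/128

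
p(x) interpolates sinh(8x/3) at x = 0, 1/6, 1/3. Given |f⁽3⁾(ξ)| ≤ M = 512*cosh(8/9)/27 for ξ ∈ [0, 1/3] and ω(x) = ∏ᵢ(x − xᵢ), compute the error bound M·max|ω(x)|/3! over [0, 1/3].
64*sqrt(3)*cosh(8/9)/19683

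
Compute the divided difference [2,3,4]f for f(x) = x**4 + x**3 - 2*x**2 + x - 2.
62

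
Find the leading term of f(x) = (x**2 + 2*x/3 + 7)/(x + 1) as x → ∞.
x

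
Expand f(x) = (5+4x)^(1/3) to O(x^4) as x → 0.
5**(1/3) + 4*5**(1/3)*x/15 - 16*5**(1/3)*x**2/225 + 64*5**(1/3)*x**3/2025 + O(x**4)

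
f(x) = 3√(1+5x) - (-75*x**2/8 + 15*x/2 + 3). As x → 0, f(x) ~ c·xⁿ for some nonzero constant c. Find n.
3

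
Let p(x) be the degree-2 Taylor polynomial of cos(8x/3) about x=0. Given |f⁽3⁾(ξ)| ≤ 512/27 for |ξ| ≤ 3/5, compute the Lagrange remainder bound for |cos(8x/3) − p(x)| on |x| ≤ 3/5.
256/375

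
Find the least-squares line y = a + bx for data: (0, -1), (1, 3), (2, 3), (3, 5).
a = -1/5, b = 9/5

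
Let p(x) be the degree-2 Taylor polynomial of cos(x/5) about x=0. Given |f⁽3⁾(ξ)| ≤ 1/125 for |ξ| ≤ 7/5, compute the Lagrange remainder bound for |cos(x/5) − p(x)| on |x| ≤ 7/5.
343/93750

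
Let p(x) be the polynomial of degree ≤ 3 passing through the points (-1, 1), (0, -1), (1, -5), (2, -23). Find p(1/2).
-2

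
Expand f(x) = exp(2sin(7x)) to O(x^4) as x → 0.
1 + 14*x + 98*x**2 + 343*x**3 + O(x**4)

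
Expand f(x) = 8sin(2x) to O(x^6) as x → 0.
16*x - 32*x**3/3 + 32*x**5/15 + O(x**6)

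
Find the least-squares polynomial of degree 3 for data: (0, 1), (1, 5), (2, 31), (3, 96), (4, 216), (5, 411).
115/126 + (-67/108)x + (128/63)x² + (313/108)x³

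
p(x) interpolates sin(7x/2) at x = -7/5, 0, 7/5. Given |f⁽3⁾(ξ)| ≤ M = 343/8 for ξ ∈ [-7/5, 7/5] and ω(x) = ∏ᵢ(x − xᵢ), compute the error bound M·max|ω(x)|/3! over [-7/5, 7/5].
117649*sqrt(3)/27000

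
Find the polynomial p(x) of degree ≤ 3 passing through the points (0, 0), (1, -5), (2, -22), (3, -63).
-2*x**3 - 3*x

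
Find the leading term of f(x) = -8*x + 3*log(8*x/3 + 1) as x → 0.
-32*x**2/3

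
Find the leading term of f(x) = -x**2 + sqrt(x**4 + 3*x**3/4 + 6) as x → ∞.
3*x/8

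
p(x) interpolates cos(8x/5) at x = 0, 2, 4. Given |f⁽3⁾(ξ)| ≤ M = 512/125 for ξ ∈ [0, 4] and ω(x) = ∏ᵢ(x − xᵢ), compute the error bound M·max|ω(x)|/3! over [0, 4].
4096*sqrt(3)/3375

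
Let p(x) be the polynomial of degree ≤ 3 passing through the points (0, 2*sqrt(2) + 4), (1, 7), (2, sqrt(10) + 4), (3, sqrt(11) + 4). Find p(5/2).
sqrt(2)/8 + 5*sqrt(11)/16 + 15*sqrt(10)/16 + 49/16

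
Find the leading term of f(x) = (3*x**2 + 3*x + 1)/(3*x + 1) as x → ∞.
x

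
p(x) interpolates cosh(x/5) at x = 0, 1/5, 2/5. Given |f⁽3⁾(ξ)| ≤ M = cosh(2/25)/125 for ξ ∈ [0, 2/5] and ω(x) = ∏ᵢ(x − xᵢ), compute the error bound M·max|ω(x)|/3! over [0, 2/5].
sqrt(3)*cosh(2/25)/421875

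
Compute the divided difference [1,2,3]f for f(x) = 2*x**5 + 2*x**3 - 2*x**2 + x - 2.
190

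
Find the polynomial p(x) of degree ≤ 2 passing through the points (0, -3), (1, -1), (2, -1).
-x**2 + 3*x - 3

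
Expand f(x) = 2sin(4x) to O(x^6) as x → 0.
8*x - 64*x**3/3 + 256*x**5/15 + O(x**6)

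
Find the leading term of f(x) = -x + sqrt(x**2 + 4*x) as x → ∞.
2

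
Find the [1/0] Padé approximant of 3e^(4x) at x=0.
12*x + 3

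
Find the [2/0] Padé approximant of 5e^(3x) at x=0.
45*x**2/2 + 15*x + 5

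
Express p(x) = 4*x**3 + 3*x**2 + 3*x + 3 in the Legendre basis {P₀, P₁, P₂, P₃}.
(4)P₀ + (27/5)P₁ + (2)P₂ + (8/5)P₃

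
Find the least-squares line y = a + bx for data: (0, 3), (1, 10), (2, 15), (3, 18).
a = 4, b = 5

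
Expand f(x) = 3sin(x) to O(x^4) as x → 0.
3*x - x**3/2 + O(x**4)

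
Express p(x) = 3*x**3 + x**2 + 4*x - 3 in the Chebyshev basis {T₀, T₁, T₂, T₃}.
(-5/2)T₀ + (25/4)T₁ + (1/2)T₂ + (3/4)T₃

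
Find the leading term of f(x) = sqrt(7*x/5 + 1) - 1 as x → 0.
7*x/10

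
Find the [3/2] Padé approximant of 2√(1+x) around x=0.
(x**3/16 + 9*x**2/8 + 3*x + 2)/(3*x**2/16 + x + 1)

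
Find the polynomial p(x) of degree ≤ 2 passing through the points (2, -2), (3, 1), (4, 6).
x**2 - 2*x - 2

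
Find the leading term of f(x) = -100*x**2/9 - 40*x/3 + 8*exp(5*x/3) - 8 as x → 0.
500*x**3/81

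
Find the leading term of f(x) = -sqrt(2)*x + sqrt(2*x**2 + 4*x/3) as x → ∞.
sqrt(2)/3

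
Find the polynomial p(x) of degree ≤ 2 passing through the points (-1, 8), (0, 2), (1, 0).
2*x**2 - 4*x + 2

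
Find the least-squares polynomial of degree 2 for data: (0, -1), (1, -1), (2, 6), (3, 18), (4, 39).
-31/35 + (-247/70)x + (47/14)x²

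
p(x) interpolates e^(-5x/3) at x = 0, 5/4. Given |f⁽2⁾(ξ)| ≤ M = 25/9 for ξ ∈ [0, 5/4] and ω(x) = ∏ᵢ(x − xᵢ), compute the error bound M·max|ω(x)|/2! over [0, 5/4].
625/1152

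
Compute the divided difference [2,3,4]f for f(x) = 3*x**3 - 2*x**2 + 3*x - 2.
25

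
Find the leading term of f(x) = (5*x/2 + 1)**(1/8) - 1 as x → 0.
5*x/16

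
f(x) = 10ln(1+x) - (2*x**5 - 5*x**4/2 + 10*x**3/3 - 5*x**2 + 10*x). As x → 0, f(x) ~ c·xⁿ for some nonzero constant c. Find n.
6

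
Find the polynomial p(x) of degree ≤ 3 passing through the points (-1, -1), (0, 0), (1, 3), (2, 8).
x**2 + 2*x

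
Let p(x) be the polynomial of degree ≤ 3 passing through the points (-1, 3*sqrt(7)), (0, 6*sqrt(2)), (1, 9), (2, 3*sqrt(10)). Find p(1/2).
-3*sqrt(10)/16 - 3*sqrt(7)/16 + 27*sqrt(2)/8 + 81/16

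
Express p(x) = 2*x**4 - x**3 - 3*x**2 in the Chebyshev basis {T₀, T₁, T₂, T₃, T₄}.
(-3/4)T₀ + (-3/4)T₁ + (-1/2)T₂ + (-1/4)T₃ + (1/4)T₄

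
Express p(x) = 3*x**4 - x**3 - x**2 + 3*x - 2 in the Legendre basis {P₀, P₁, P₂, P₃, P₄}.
(-26/15)P₀ + (12/5)P₁ + (22/21)P₂ + (-2/5)P₃ + (24/35)P₄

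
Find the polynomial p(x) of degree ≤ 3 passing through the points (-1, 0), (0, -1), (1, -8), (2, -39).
-3*x**3 - 3*x**2 - x - 1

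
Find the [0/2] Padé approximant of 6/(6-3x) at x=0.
1/(1 - x/2)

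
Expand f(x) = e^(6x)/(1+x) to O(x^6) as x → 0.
1 + 5*x + 13*x**2 + 23*x**3 + 31*x**4 + 169*x**5/5 + O(x**6)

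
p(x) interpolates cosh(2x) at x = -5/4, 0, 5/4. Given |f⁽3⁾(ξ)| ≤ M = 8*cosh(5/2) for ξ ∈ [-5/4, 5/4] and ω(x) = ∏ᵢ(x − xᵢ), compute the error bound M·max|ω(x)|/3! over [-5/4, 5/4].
125*sqrt(3)*cosh(5/2)/216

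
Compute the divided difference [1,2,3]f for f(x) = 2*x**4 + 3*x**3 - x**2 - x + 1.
67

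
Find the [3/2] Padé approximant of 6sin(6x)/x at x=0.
(36 - 756*x**2/5)/(9*x**2/5 + 1)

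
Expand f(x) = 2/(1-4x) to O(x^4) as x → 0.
2 + 8*x + 32*x**2 + 128*x**3 + O(x**4)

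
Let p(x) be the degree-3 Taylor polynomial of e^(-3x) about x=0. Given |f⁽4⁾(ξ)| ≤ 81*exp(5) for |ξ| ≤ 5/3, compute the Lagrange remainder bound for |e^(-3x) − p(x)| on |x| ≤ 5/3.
625*exp(5)/24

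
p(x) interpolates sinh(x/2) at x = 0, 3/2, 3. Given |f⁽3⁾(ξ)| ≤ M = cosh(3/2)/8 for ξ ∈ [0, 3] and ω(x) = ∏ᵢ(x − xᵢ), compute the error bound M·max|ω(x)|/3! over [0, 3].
sqrt(3)*cosh(3/2)/64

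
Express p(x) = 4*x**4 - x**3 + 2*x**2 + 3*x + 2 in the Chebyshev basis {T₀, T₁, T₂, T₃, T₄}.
(9/2)T₀ + (9/4)T₁ + (3)T₂ + (-1/4)T₃ + (1/2)T₄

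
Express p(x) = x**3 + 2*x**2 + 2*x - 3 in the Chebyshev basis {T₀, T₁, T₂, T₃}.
(-2)T₀ + (11/4)T₁ + T₂ + (1/4)T₃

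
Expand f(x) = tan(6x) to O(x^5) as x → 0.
6*x + 72*x**3 + O(x**5)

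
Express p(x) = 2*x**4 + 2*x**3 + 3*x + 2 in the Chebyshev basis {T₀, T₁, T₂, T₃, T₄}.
(11/4)T₀ + (9/2)T₁ + T₂ + (1/2)T₃ + (1/4)T₄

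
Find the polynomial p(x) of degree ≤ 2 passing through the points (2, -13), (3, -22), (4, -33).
-x**2 - 4*x - 1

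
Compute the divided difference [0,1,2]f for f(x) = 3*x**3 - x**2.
8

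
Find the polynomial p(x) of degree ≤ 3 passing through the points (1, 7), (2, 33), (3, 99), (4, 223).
3*x**3 + 2*x**2 - x + 3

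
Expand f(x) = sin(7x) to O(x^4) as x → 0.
7*x - 343*x**3/6 + O(x**4)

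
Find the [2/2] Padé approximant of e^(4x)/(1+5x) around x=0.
(392*x**2/129 + 116*x/43 + 1)/(-808*x**2/129 + 159*x/43 + 1)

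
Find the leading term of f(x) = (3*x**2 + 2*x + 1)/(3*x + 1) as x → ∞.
x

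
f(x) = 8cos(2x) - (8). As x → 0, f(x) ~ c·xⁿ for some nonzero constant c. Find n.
2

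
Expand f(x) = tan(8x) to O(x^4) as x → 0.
8*x + 512*x**3/3 + O(x**4)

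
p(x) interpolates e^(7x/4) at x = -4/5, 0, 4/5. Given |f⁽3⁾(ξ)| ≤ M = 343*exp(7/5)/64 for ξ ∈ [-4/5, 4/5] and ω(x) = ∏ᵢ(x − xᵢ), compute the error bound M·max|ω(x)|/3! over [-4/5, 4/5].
343*sqrt(3)*exp(7/5)/3375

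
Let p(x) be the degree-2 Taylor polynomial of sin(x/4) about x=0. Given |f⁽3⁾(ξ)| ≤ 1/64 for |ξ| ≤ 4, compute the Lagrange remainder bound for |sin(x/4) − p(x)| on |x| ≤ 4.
1/6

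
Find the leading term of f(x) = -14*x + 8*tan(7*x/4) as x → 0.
343*x**3/24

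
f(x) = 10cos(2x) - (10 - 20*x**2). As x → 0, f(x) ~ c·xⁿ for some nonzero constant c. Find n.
4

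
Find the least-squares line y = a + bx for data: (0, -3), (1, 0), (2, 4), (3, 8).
a = -33/10, b = 37/10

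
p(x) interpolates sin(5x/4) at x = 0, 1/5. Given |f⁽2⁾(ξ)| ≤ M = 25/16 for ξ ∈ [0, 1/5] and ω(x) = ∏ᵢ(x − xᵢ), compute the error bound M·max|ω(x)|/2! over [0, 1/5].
1/128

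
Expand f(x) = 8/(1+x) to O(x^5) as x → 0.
8 - 8*x + 8*x**2 - 8*x**3 + 8*x**4 + O(x**5)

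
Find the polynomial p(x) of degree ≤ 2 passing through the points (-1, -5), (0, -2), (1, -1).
-x**2 + 2*x - 2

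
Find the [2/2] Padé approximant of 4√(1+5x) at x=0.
(125*x**2/4 + 25*x + 4)/(25*x**2/16 + 15*x/4 + 1)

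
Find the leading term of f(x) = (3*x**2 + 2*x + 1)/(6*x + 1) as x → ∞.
x/2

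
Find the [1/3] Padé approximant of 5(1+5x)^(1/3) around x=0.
(125*x/6 + 5)/(125*x**3/81 - 25*x**2/18 + 5*x/2 + 1)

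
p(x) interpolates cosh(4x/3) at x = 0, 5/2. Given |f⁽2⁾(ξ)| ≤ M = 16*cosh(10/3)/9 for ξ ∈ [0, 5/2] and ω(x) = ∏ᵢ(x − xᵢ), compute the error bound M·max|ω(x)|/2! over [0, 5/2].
25*cosh(10/3)/18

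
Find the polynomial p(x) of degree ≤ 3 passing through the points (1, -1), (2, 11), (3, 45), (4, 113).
2*x**3 - x**2 + x - 3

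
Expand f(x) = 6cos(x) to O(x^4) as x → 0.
6 - 3*x**2 + O(x**4)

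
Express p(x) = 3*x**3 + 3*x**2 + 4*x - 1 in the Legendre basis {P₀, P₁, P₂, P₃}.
(29/5)P₁ + (2)P₂ + (6/5)P₃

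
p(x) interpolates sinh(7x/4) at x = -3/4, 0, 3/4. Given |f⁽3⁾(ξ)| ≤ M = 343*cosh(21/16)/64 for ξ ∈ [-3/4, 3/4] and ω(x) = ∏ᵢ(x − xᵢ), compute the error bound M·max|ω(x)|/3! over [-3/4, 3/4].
343*sqrt(3)*cosh(21/16)/4096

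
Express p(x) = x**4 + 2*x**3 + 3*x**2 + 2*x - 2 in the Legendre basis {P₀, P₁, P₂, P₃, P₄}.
(-4/5)P₀ + (16/5)P₁ + (18/7)P₂ + (4/5)P₃ + (8/35)P₄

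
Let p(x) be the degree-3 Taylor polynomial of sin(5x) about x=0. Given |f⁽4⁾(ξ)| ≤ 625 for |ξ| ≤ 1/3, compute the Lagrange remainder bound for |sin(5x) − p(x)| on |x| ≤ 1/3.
625/1944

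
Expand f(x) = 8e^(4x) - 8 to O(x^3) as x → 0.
32*x + 64*x**2 + O(x**3)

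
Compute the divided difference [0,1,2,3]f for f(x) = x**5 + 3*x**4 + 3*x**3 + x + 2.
46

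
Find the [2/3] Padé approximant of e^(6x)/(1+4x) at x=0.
(123*x**2/35 + 108*x/35 + 1)/(366*x**3/35 - 303*x**2/35 + 38*x/35 + 1)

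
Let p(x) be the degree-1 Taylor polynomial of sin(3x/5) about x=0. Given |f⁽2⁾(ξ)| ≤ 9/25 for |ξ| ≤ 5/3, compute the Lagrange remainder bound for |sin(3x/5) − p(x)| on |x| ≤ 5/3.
1/2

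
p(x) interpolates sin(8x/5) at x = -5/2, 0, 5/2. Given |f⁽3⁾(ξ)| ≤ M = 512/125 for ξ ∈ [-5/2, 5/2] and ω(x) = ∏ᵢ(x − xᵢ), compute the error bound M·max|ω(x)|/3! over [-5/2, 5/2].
64*sqrt(3)/27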